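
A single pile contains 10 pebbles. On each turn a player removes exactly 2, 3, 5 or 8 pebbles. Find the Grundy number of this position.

Build the Grundy sequence with g(k) = mex{g(k−s) : s ∈ {2, 3, 5, 8}, s ≤ k}:
k:     0  1  2  3  4  5  6  7  8  9 10
g(k):  0  0  1  1  2  2  3  0  4  1  3
So g(10) = 3.

3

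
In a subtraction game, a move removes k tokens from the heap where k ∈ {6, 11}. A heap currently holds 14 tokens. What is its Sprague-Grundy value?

2

Grundy values for subtraction set {6, 11}:
g(0) = mex{} = 0
g(1) = mex{} = 0
g(2) = mex{} = 0
g(3) = mex{} = 0
g(4) = mex{} = 0
g(5) = mex{} = 0
g(6) = mex{0} = 1
g(7) = mex{0} = 1
g(8) = mex{0} = 1
g(9) = mex{0} = 1
g(10) = mex{0} = 1
g(11) = mex{0} = 1
g(12) = mex{0,1} = 2
g(13) = mex{0,1} = 2
g(14) = mex{0,1} = 2
So g(14) = 2.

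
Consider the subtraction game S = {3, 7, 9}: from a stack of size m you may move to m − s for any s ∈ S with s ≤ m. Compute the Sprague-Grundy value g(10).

3

Grundy values for subtraction set {3, 7, 9}:
g(0) = mex{} = 0
g(1) = mex{} = 0
g(2) = mex{} = 0
g(3) = mex{0} = 1
g(4) = mex{0} = 1
g(5) = mex{0} = 1
g(6) = mex{1} = 0
g(7) = mex{0,1} = 2
g(8) = mex{0,1} = 2
g(9) = mex{0} = 1
g(10) = mex{0,1,2} = 3
So g(10) = 3.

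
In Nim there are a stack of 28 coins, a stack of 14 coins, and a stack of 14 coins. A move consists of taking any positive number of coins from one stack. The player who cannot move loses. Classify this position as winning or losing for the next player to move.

Winning position

Compute the nim-sum pairwise:
28 ⊕ 14 = 18
18 ⊕ 14 = 28
The nim-sum is 28 ≠ 0, so this is an N-position: the player to move can win.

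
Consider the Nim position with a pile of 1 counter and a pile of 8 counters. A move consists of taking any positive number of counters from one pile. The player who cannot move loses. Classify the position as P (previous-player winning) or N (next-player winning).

N-position

Nim-sum: 1 XOR 8 = 9.
The nim-sum is 9 ≠ 0, so this is an N-position: the player to move can win.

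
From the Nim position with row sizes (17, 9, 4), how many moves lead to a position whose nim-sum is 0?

1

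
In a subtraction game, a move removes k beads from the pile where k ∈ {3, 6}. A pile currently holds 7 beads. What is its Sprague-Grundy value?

2

Compute g(0), g(1), … for moves {3, 6}:
g(0) = mex{} = 0
g(1) = mex{} = 0
g(2) = mex{} = 0
g(3) = mex{0} = 1
g(4) = mex{0} = 1
g(5) = mex{0} = 1
g(6) = mex{0,1} = 2
g(7) = mex{0,1} = 2
So g(7) = 2.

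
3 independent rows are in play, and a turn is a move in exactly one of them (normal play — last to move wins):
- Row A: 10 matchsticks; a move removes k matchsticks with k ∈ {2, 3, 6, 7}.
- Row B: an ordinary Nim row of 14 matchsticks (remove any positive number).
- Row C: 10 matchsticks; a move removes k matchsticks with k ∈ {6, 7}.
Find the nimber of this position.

15

For row A, compute g(0), g(1), … with moves {2, 3, 6, 7}:
g(0) = mex{} = 0
g(1) = mex{} = 0
g(2) = mex{0} = 1
g(3) = mex{0} = 1
g(4) = mex{0,1} = 2
g(5) = mex{1} = 0
g(6) = mex{0,1,2} = 3
g(7) = mex{0,2} = 1
g(8) = mex{0,1,3} = 2
g(9) = mex{1,3} = 0
g(10) = mex{1,2} = 0
So g(10) = 0.
Row B is a plain Nim row of size 14, so its Grundy value is 14.
Build the Grundy sequence for row C with g(k) = mex{g(k−s) : s ∈ {6, 7}, s ≤ k}:
g(0) = mex{} = 0
g(1) = mex{} = 0
g(2) = mex{} = 0
g(3) = mex{} = 0
g(4) = mex{} = 0
g(5) = mex{} = 0
g(6) = mex{0} = 1
g(7) = mex{0} = 1
g(8) = mex{0} = 1
g(9) = mex{0} = 1
g(10) = mex{0} = 1
So g(10) = 1.
By the Sprague-Grundy theorem, the Grundy value of a sum of independent games is the XOR of the component values.
Combined value = 0 ⊕ 14 ⊕ 1 = 15.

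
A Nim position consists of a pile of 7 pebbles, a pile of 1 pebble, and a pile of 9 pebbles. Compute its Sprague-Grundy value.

15

Nim-sum: 7 ^ 1 ^ 9 = 15.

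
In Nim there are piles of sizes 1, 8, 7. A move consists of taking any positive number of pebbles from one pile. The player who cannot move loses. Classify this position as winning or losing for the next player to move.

Winning position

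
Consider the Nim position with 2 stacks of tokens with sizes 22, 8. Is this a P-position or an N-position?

Bitwise XOR of the heap sizes:
  10110  (22)
  01000  (8)
  -----
  11110  (30)
The nim-sum is 30 ≠ 0, so this is an N-position: the player to move can win.

N-position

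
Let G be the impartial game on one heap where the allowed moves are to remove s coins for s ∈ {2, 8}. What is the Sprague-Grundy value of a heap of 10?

Compute g(0), g(1), … for moves {2, 8}:
g(0) = mex{} = 0
g(1) = mex{} = 0
g(2) = mex{0} = 1
g(3) = mex{0} = 1
g(4) = mex{1} = 0
g(5) = mex{1} = 0
g(6) = mex{0} = 1
g(7) = mex{0} = 1
g(8) = mex{0,1} = 2
g(9) = mex{0,1} = 2
g(10) = mex{1,2} = 0
So g(10) = 0.

0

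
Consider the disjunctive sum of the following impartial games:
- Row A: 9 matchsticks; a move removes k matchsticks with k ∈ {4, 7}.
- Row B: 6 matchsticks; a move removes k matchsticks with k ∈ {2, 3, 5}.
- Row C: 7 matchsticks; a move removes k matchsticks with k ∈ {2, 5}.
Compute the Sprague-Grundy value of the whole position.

1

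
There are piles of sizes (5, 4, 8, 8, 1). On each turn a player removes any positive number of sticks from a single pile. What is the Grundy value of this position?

0

Write each in binary and XOR column by column:
  0101  (5)
  0100  (4)
  1000  (8)
  1000  (8)
  0001  (1)
  ----
  0000  (0)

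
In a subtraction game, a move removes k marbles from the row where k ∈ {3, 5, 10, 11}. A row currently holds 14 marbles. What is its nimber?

2

Compute g(0), g(1), … for moves {3, 5, 10, 11}:
g(0) = mex{} = 0
g(1) = mex{} = 0
g(2) = mex{} = 0
g(3) = mex{0} = 1
g(4) = mex{0} = 1
g(5) = mex{0} = 1
g(6) = mex{0,1} = 2
g(7) = mex{0,1} = 2
g(8) = mex{1} = 0
g(9) = mex{1,2} = 0
g(10) = mex{0,1,2} = 3
g(11) = mex{0,2} = 1
g(12) = mex{0,2} = 1
g(13) = mex{0,1,3} = 2
g(14) = mex{0,1} = 2
So g(14) = 2.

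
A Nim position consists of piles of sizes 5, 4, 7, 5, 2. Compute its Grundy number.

Nim-sum: 5 ^ 4 ^ 7 ^ 5 ^ 2 = 1.

1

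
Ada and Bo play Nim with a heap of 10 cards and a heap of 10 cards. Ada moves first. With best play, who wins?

Compute the nim-sum pairwise:
10 XOR 10 = 0
The nim-sum is 0, so this is a P-position: the player to move is in a losing position under optimal play; Ada is about to move from it and so loses — Bo wins.

Bo wins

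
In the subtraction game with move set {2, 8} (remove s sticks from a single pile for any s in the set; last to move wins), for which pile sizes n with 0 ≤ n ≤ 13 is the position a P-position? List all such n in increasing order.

Compute g(0), g(1), … for moves {2, 8}:
g(0) = mex{} = 0
g(1) = mex{} = 0
g(2) = mex{0} = 1
g(3) = mex{0} = 1
g(4) = mex{1} = 0
g(5) = mex{1} = 0
g(6) = mex{0} = 1
g(7) = mex{0} = 1
g(8) = mex{0,1} = 2
g(9) = mex{0,1} = 2
g(10) = mex{1,2} = 0
g(11) = mex{1,2} = 0
g(12) = mex{0} = 1
g(13) = mex{0} = 1
The P-positions (g = 0) in 0..13 are 0, 1, 4, 5, 10, 11.

0, 1, 4, 5, 10, 11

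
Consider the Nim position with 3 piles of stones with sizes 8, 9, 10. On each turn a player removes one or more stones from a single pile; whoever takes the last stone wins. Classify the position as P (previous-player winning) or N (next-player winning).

N-position

In binary:
  1000  (8)
  1001  (9)
  1010  (10)
  ----
  1011  (11)
The nim-sum is 11 ≠ 0, so this is an N-position: the player to move can win.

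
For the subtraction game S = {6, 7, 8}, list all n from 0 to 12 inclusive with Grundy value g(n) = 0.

0, 1, 2, 3, 4, 5

Compute g(0), g(1), … for moves {6, 7, 8}:
k:     0  1  2  3  4  5  6  7  8  9 10 11 12
g(k):  0  0  0  0  0  0  1  1  1  1  1  1  2
The P-positions (g = 0) in 0..12 are 0, 1, 2, 3, 4, 5.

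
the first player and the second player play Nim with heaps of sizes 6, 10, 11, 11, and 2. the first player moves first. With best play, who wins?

the first player wins

Compute the nim-sum pairwise:
6 ^ 10 = 12
12 ^ 11 = 7
7 ^ 11 = 12
12 ^ 2 = 14
The nim-sum is 14 ≠ 0, so this is an N-position: the player to move can win; the first player has a winning move.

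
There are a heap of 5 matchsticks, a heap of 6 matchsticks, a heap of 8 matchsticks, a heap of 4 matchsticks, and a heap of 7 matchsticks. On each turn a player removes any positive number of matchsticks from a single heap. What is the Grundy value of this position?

Compute the nim-sum pairwise:
5 XOR 6 = 3
3 XOR 8 = 11
11 XOR 4 = 15
15 XOR 7 = 8

8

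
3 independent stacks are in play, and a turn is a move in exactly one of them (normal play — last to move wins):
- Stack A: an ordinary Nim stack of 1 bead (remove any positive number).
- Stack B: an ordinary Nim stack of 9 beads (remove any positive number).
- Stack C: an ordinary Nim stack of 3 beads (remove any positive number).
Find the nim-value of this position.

11

Stack A is a plain Nim stack of size 1, so its Grundy value is 1.
Stack B is a plain Nim stack of size 9, so its Grundy value is 9.
Stack C is a plain Nim stack of size 3, so its Grundy value is 3.
By the Sprague-Grundy theorem, the Grundy value of a sum of independent games is the XOR of the component values.
Combined value = 1 XOR 9 XOR 3 = 11.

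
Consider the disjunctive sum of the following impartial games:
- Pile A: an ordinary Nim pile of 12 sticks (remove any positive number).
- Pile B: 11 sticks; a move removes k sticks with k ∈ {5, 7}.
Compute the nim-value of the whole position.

Pile A is a plain Nim pile of size 12, so its Grundy value is 12.
Grundy values for pile B (subtraction set {5, 7}):
g(0) = mex{} = 0
g(1) = mex{} = 0
g(2) = mex{} = 0
g(3) = mex{} = 0
g(4) = mex{} = 0
g(5) = mex{0} = 1
g(6) = mex{0} = 1
g(7) = mex{0} = 1
g(8) = mex{0} = 1
g(9) = mex{0} = 1
g(10) = mex{0,1} = 2
g(11) = mex{0,1} = 2
So g(11) = 2.
The value of a disjunctive sum is the nim-sum of the parts.
Combined value = 12 XOR 2 = 14.

14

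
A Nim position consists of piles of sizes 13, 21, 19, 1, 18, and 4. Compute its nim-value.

28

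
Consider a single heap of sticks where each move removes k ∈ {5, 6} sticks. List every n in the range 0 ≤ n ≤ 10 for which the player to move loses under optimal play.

0, 1, 2, 3, 4

Grundy values for subtraction set {5, 6}:
k:     0  1  2  3  4  5  6  7  8  9 10
g(k):  0  0  0  0  0  1  1  1  1  1  2
The P-positions (g = 0) in 0..10 are 0, 1, 2, 3, 4.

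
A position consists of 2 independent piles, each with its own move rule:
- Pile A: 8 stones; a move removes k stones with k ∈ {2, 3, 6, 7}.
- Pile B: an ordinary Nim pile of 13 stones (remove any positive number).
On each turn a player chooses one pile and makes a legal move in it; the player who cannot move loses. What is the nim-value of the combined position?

15

For pile A, compute g(0), g(1), … with moves {2, 3, 6, 7}:
g(0) = mex{} = 0
g(1) = mex{} = 0
g(2) = mex{0} = 1
g(3) = mex{0} = 1
g(4) = mex{0,1} = 2
g(5) = mex{1} = 0
g(6) = mex{0,1,2} = 3
g(7) = mex{0,2} = 1
g(8) = mex{0,1,3} = 2
So g(8) = 2.
Pile B is a plain Nim pile of size 13, so its Grundy value is 13.
By the Sprague-Grundy theorem, the Grundy value of a sum of independent games is the XOR of the component values.
Combined value = 2 ⊕ 13 = 15.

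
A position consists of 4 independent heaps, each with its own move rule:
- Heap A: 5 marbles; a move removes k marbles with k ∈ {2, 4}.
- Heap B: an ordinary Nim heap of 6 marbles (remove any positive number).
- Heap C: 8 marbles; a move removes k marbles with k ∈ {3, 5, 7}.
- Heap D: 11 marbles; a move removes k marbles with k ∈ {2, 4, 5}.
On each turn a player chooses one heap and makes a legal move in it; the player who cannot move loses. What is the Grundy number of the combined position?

Grundy values for heap A (subtraction set {2, 4}):
g(0) = mex{} = 0
g(1) = mex{} = 0
g(2) = mex{0} = 1
g(3) = mex{0} = 1
g(4) = mex{0,1} = 2
g(5) = mex{0,1} = 2
So g(5) = 2.
Heap B is a plain Nim heap of size 6, so its Grundy value is 6.
Build the Grundy sequence for heap C with g(k) = mex{g(k−s) : s ∈ {3, 5, 7}, s ≤ k}:
g(0) = mex{} = 0
g(1) = mex{} = 0
g(2) = mex{} = 0
g(3) = mex{0} = 1
g(4) = mex{0} = 1
g(5) = mex{0} = 1
g(6) = mex{0,1} = 2
g(7) = mex{0,1} = 2
g(8) = mex{0,1} = 2
So g(8) = 2.
Build the Grundy sequence for heap D with g(k) = mex{g(k−s) : s ∈ {2, 4, 5}, s ≤ k}:
g(0) = mex{} = 0
g(1) = mex{} = 0
g(2) = mex{0} = 1
g(3) = mex{0} = 1
g(4) = mex{0,1} = 2
g(5) = mex{0,1} = 2
g(6) = mex{0,1,2} = 3
g(7) = mex{1,2} = 0
g(8) = mex{1,2,3} = 0
g(9) = mex{0,2} = 1
g(10) = mex{0,2,3} = 1
g(11) = mex{0,1,3} = 2
So g(11) = 2.
By the Sprague-Grundy theorem, the Grundy value of a sum of independent games is the XOR of the component values.
Combined value = 2 ⊕ 6 ⊕ 2 ⊕ 2 = 4.

4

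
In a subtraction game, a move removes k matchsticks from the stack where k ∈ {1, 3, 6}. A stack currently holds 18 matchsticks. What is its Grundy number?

0

Build the Grundy sequence with g(k) = mex{g(k−s) : s ∈ {1, 3, 6}, s ≤ k}:
k:     0  1  2  3  4  5  6  7  8  9 10 11 12 13 14 15 16 17 18
g(k):  0  1  0  1  0  1  2  3  2  0  1  0  1  0  1  2  3  2  0
So g(18) = 0.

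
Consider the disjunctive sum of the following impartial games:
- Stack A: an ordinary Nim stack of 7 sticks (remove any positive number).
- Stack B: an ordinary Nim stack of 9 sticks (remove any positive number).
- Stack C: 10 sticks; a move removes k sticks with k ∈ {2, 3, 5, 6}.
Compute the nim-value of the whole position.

Stack A is a plain Nim stack of size 7, so its Grundy value is 7.
Stack B is a plain Nim stack of size 9, so its Grundy value is 9.
For stack C, compute g(0), g(1), … with moves {2, 3, 5, 6}:
k:     0  1  2  3  4  5  6  7  8  9 10
g(k):  0  0  1  1  2  2  3  3  0  0  1
So g(10) = 1.
The value of a disjunctive sum is the nim-sum of the parts.
Combined value = 7 XOR 9 XOR 1 = 15.

15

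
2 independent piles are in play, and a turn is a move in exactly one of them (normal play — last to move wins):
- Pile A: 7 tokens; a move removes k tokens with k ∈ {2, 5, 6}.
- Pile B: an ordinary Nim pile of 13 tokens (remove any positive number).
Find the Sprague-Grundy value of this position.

14

For pile A, compute g(0), g(1), … with moves {2, 5, 6}:
g(0) = mex{} = 0
g(1) = mex{} = 0
g(2) = mex{0} = 1
g(3) = mex{0} = 1
g(4) = mex{1} = 0
g(5) = mex{0,1} = 2
g(6) = mex{0} = 1
g(7) = mex{0,1,2} = 3
So g(7) = 3.
Pile B is a plain Nim pile of size 13, so its Grundy value is 13.
By the Sprague-Grundy theorem, the Grundy value of a sum of independent games is the XOR of the component values.
Combined value = 3 XOR 13 = 14.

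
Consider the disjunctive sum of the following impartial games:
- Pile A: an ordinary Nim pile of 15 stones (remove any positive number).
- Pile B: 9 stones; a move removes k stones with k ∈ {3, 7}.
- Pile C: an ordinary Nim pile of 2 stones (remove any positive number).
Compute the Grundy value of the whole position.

12

Pile A is a plain Nim pile of size 15, so its Grundy value is 15.
Build the Grundy sequence for pile B with g(k) = mex{g(k−s) : s ∈ {3, 7}, s ≤ k}:
g(0) = mex{} = 0
g(1) = mex{} = 0
g(2) = mex{} = 0
g(3) = mex{0} = 1
g(4) = mex{0} = 1
g(5) = mex{0} = 1
g(6) = mex{1} = 0
g(7) = mex{0,1} = 2
g(8) = mex{0,1} = 2
g(9) = mex{0} = 1
So g(9) = 1.
Pile C is a plain Nim pile of size 2, so its Grundy value is 2.
By the Sprague-Grundy theorem, the Grundy value of a sum of independent games is the XOR of the component values.
Combined value = 15 ⊕ 1 ⊕ 2 = 12.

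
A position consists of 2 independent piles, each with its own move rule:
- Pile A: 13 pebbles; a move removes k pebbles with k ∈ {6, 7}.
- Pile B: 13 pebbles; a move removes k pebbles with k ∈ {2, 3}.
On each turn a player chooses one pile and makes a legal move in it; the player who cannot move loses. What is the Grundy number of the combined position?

Grundy values for pile A (subtraction set {6, 7}):
g(0) = mex{} = 0
g(1) = mex{} = 0
g(2) = mex{} = 0
g(3) = mex{} = 0
g(4) = mex{} = 0
g(5) = mex{} = 0
g(6) = mex{0} = 1
g(7) = mex{0} = 1
g(8) = mex{0} = 1
g(9) = mex{0} = 1
g(10) = mex{0} = 1
g(11) = mex{0} = 1
g(12) = mex{0,1} = 2
g(13) = mex{1} = 0
So g(13) = 0.
Grundy values for pile B (subtraction set {2, 3}):
g(0) = mex{} = 0
g(1) = mex{} = 0
g(2) = mex{0} = 1
g(3) = mex{0} = 1
g(4) = mex{0,1} = 2
g(5) = mex{1} = 0
g(6) = mex{1,2} = 0
g(7) = mex{0,2} = 1
g(8) = mex{0} = 1
g(9) = mex{0,1} = 2
g(10) = mex{1} = 0
g(11) = mex{1,2} = 0
g(12) = mex{0,2} = 1
g(13) = mex{0} = 1
So g(13) = 1.
By the Sprague-Grundy theorem, the Grundy value of a sum of independent games is the XOR of the component values.
Combined value = 0 XOR 1 = 1.

1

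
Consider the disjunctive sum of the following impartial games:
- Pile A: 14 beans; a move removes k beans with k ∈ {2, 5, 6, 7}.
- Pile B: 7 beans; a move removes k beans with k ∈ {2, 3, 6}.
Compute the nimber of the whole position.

Grundy values for pile A (subtraction set {2, 5, 6, 7}):
k:     0  1  2  3  4  5  6  7  8  9 10 11 12 13 14
g(k):  0  0  1  1  0  2  1  3  2  2  3  3  0  0  1
So g(14) = 1.
Grundy values for pile B (subtraction set {2, 3, 6}):
k:     0  1  2  3  4  5  6  7
g(k):  0  0  1  1  2  0  3  1
So g(7) = 1.
By the Sprague-Grundy theorem, the Grundy value of a sum of independent games is the XOR of the component values.
Combined value = 1 XOR 1 = 0.

0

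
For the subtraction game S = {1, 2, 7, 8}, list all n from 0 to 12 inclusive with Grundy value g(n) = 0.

Build the Grundy sequence with g(k) = mex{g(k−s) : s ∈ {1, 2, 7, 8}, s ≤ k}:
k:     0  1  2  3  4  5  6  7  8  9 10 11 12
g(k):  0  1  2  0  1  2  0  1  2  0  1  2  0
The P-positions (g = 0) in 0..12 are 0, 3, 6, 9, 12.

0, 3, 6, 9, 12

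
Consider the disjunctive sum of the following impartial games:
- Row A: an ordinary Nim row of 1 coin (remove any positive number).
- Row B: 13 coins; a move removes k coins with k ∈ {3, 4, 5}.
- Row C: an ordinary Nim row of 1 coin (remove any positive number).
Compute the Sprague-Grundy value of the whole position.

1

Row A is a plain Nim row of size 1, so its Grundy value is 1.
Build the Grundy sequence for row B with g(k) = mex{g(k−s) : s ∈ {3, 4, 5}, s ≤ k}:
k:     0  1  2  3  4  5  6  7  8  9 10 11 12 13
g(k):  0  0  0  1  1  1  2  2  0  0  0  1  1  1
So g(13) = 1.
Row C is a plain Nim row of size 1, so its Grundy value is 1.
By the Sprague-Grundy theorem, the Grundy value of a sum of independent games is the XOR of the component values.
Combined value = 1 ⊕ 1 ⊕ 1 = 1.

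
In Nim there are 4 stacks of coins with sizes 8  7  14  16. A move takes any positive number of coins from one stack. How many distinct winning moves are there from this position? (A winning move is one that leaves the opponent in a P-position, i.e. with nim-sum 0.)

In binary:
  01000  (8)
  00111  (7)
  01110  (14)
  10000  (16)
  -----
  10001  (17)
The overall nim-sum is X = 17. A stack of size p has a winning move iff p XOR X < p (reduce it to p XOR X).
  8: 8 XOR 17 = 25 ≥ 8 — no move.
  7: 7 XOR 17 = 22 ≥ 7 — no move.
  14: 14 XOR 17 = 31 ≥ 14 — no move.
  16: 16 XOR 17 = 1 < 16 — winning move (to 1).
That gives 1 winning move.

1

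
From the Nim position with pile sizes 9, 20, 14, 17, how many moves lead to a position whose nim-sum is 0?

Nim-sum: 9 XOR 20 XOR 14 XOR 17 = 2.
The overall nim-sum is X = 2. A pile of size p has a winning move iff p XOR X < p (reduce it to p XOR X).
  9: 9 XOR 2 = 11 ≥ 9 — no move.
  20: 20 XOR 2 = 22 ≥ 20 — no move.
  14: 14 XOR 2 = 12 < 14 — winning move (to 12).
  17: 17 XOR 2 = 19 ≥ 17 — no move.
That gives 1 winning move.

1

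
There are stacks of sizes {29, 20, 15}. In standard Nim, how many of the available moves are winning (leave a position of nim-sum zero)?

3

Bitwise XOR of the heap sizes:
  11101  (29)
  10100  (20)
  01111  (15)
  -----
  00110  (6)
The overall nim-sum is X = 6. A stack of size p has a winning move iff p XOR X < p (reduce it to p XOR X).
  29: 29 XOR 6 = 27 < 29 — winning move (to 27).
  20: 20 XOR 6 = 18 < 20 — winning move (to 18).
  15: 15 XOR 6 = 9 < 15 — winning move (to 9).
That gives 3 winning moves.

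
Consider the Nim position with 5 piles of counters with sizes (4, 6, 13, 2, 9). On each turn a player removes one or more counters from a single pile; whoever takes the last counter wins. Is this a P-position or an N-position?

In binary:
  0100  (4)
  0110  (6)
  1101  (13)
  0010  (2)
  1001  (9)
  ----
  0100  (4)
The nim-sum is 4 ≠ 0, so this is an N-position: the player to move can win.

N-position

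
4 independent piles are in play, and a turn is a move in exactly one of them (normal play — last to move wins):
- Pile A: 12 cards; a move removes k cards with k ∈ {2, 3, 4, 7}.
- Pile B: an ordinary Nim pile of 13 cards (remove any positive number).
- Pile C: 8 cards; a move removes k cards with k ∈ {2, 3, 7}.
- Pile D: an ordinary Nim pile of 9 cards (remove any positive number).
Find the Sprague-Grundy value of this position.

For pile A, compute g(0), g(1), … with moves {2, 3, 4, 7}:
k:     0  1  2  3  4  5  6  7  8  9 10 11 12
g(k):  0  0  1  1  2  2  0  3  1  4  2  0  0
So g(12) = 0.
Pile B is a plain Nim pile of size 13, so its Grundy value is 13.
Build the Grundy sequence for pile C with g(k) = mex{g(k−s) : s ∈ {2, 3, 7}, s ≤ k}:
k:     0  1  2  3  4  5  6  7  8
g(k):  0  0  1  1  2  0  0  1  1
So g(8) = 1.
Pile D is a plain Nim pile of size 9, so its Grundy value is 9.
The value of a disjunctive sum is the nim-sum of the parts.
Combined value = 0 ⊕ 13 ⊕ 1 ⊕ 9 = 5.

5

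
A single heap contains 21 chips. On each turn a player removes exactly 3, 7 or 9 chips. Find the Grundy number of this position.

1

Compute g(0), g(1), … for moves {3, 7, 9}:
k:     0  1  2  3  4  5  6  7  8  9 10 11 12 13 14 15 16 17 18 19 20 21
g(k):  0  0  0  1  1  1  0  2  2  1  3  3  0  2  0  1  0  1  0  1  0  1
So g(21) = 1.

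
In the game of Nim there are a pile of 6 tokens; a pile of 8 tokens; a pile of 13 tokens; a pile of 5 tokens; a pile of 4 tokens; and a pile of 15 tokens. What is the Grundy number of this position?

13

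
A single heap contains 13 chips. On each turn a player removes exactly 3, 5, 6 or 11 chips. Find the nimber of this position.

1

Grundy values for subtraction set {3, 5, 6, 11}:
g(0) = mex{} = 0
g(1) = mex{} = 0
g(2) = mex{} = 0
g(3) = mex{0} = 1
g(4) = mex{0} = 1
g(5) = mex{0} = 1
g(6) = mex{0,1} = 2
g(7) = mex{0,1} = 2
g(8) = mex{0,1} = 2
g(9) = mex{1,2} = 0
g(10) = mex{1,2} = 0
g(11) = mex{0,1,2} = 3
g(12) = mex{0,2} = 1
g(13) = mex{0,2} = 1
So g(13) = 1.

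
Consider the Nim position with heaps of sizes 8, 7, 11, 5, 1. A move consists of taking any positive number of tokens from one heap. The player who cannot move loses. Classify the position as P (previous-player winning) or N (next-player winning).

Compute the nim-sum pairwise:
8 ^ 7 = 15
15 ^ 11 = 4
4 ^ 5 = 1
1 ^ 1 = 0
The nim-sum is 0, so this is a P-position: the player to move is in a losing position under optimal play.

P-position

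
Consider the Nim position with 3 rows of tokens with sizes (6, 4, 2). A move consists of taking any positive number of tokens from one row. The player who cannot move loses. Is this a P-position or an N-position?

P-position

Compute the nim-sum pairwise:
6 ^ 4 = 2
2 ^ 2 = 0
The nim-sum is 0, so this is a P-position: the player to move is in a losing position under optimal play.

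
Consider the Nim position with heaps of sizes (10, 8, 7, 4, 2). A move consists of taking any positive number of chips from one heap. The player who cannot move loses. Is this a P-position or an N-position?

Bitwise XOR of the heap sizes:
  1010  (10)
  1000  (8)
  0111  (7)
  0100  (4)
  0010  (2)
  ----
  0011  (3)
The nim-sum is 3 ≠ 0, so this is an N-position: the player to move can win.

N-position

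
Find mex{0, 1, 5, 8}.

2

The values 0, 1 are all present; 2 is the first non-negative integer missing from the set.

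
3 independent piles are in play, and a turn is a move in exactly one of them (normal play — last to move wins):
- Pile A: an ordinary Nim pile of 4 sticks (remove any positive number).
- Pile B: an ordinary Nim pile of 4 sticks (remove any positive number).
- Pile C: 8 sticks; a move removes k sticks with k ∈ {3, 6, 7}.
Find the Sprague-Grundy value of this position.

Pile A is a plain Nim pile of size 4, so its Grundy value is 4.
Pile B is a plain Nim pile of size 4, so its Grundy value is 4.
Grundy values for pile C (subtraction set {3, 6, 7}):
g(0) = mex{} = 0
g(1) = mex{} = 0
g(2) = mex{} = 0
g(3) = mex{0} = 1
g(4) = mex{0} = 1
g(5) = mex{0} = 1
g(6) = mex{0,1} = 2
g(7) = mex{0,1} = 2
g(8) = mex{0,1} = 2
So g(8) = 2.
By the Sprague-Grundy theorem, the Grundy value of a sum of independent games is the XOR of the component values.
Combined value = 4 ⊕ 4 ⊕ 2 = 2.

2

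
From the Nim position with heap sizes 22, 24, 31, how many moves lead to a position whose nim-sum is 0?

Nim-sum: 22 ⊕ 24 ⊕ 31 = 17.
The overall nim-sum is X = 17. A heap of size p has a winning move iff p XOR X < p (reduce it to p XOR X).
  22: 22 XOR 17 = 7 < 22 — winning move (to 7).
  24: 24 XOR 17 = 9 < 24 — winning move (to 9).
  31: 31 XOR 17 = 14 < 31 — winning move (to 14).
That gives 3 winning moves.

3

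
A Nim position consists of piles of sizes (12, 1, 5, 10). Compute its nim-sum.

Write each in binary and XOR column by column:
  1100  (12)
  0001  (1)
  0101  (5)
  1010  (10)
  ----
  0010  (2)

2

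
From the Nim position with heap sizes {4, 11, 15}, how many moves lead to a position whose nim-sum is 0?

0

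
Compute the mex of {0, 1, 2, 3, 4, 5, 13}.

The values 0, 1, 2, 3, 4, 5 are all present; 6 is the first non-negative integer missing from the set.

6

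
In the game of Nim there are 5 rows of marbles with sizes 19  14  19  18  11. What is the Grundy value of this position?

Nim-sum: 19 XOR 14 XOR 19 XOR 18 XOR 11 = 23.

23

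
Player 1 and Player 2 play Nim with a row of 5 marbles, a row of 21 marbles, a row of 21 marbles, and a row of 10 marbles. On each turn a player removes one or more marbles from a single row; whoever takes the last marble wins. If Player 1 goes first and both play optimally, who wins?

Player 1 wins

Nim-sum: 5 XOR 21 XOR 21 XOR 10 = 15.
The nim-sum is 15 ≠ 0, so this is an N-position: the player to move can win; Player 1 has a winning move.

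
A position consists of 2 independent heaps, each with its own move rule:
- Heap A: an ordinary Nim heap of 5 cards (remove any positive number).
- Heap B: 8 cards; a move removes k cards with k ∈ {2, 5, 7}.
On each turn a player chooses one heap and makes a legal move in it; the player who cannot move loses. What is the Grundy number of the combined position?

7

Heap A is a plain Nim heap of size 5, so its Grundy value is 5.
Grundy values for heap B (subtraction set {2, 5, 7}):
g(0) = mex{} = 0
g(1) = mex{} = 0
g(2) = mex{0} = 1
g(3) = mex{0} = 1
g(4) = mex{1} = 0
g(5) = mex{0,1} = 2
g(6) = mex{0} = 1
g(7) = mex{0,1,2} = 3
g(8) = mex{0,1} = 2
So g(8) = 2.
By the Sprague-Grundy theorem, the Grundy value of a sum of independent games is the XOR of the component values.
Combined value = 5 ⊕ 2 = 7.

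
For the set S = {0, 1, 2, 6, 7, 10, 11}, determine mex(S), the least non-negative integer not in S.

3

The values 0, 1, 2 are all present; 3 is the first non-negative integer missing from the set.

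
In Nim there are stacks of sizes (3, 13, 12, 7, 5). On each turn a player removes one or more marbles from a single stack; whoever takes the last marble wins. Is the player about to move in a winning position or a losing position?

Losing position

Bitwise XOR of the heap sizes:
  0011  (3)
  1101  (13)
  1100  (12)
  0111  (7)
  0101  (5)
  ----
  0000  (0)
The nim-sum is 0, so this is a P-position: the player to move is in a losing position under optimal play.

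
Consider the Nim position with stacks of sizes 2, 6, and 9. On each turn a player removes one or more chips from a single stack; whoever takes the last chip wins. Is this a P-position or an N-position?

Write each in binary and XOR column by column:
  0010  (2)
  0110  (6)
  1001  (9)
  ----
  1101  (13)
The nim-sum is 13 ≠ 0, so this is an N-position: the player to move can win.

N-position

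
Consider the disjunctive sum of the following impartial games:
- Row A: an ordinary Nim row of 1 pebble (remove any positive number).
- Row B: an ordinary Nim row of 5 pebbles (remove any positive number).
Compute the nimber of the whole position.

Row A is a plain Nim row of size 1, so its Grundy value is 1.
Row B is a plain Nim row of size 5, so its Grundy value is 5.
By the Sprague-Grundy theorem, the Grundy value of a sum of independent games is the XOR of the component values.
Combined value = 1 ⊕ 5 = 4.

4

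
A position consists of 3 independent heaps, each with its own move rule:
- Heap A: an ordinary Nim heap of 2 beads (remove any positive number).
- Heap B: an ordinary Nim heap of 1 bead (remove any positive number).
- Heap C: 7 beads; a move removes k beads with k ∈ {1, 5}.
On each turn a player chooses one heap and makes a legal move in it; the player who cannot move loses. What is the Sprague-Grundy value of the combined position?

2

Heap A is a plain Nim heap of size 2, so its Grundy value is 2.
Heap B is a plain Nim heap of size 1, so its Grundy value is 1.
Grundy values for heap C (subtraction set {1, 5}):
g(0) = mex{} = 0
g(1) = mex{0} = 1
g(2) = mex{1} = 0
g(3) = mex{0} = 1
g(4) = mex{1} = 0
g(5) = mex{0} = 1
g(6) = mex{1} = 0
g(7) = mex{0} = 1
So g(7) = 1.
The value of a disjunctive sum is the nim-sum of the parts.
Combined value = 2 XOR 1 XOR 1 = 2.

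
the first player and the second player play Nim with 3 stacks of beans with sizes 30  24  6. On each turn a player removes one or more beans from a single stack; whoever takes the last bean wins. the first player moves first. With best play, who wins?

In binary:
  11110  (30)
  11000  (24)
  00110  (6)
  -----
  00000  (0)
The nim-sum is 0, so this is a P-position: the player to move is in a losing position under optimal play; the first player is about to move from it and so loses — the second player wins.

the second player wins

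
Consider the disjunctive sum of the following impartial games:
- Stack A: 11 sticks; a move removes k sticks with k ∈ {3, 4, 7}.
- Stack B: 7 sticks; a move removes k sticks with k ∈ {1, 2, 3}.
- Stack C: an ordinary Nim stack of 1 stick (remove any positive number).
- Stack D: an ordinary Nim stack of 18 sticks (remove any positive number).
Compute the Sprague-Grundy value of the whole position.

For stack A, compute g(0), g(1), … with moves {3, 4, 7}:
k:     0  1  2  3  4  5  6  7  8  9 10 11
g(k):  0  0  0  1  1  1  2  2  2  3  0  0
So g(11) = 0.
For stack B, compute g(0), g(1), … with moves {1, 2, 3}:
g(0) = mex{} = 0
g(1) = mex{0} = 1
g(2) = mex{0,1} = 2
g(3) = mex{0,1,2} = 3
g(4) = mex{1,2,3} = 0
g(5) = mex{0,2,3} = 1
g(6) = mex{0,1,3} = 2
g(7) = mex{0,1,2} = 3
So g(7) = 3.
Stack C is a plain Nim stack of size 1, so its Grundy value is 1.
Stack D is a plain Nim stack of size 18, so its Grundy value is 18.
By the Sprague-Grundy theorem, the Grundy value of a sum of independent games is the XOR of the component values.
Combined value = 0 XOR 3 XOR 1 XOR 18 = 16.

16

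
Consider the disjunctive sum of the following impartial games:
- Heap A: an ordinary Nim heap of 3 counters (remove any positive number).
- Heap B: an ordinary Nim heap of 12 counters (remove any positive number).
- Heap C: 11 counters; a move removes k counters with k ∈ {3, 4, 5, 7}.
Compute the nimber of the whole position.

15

Heap A is a plain Nim heap of size 3, so its Grundy value is 3.
Heap B is a plain Nim heap of size 12, so its Grundy value is 12.
Build the Grundy sequence for heap C with g(k) = mex{g(k−s) : s ∈ {3, 4, 5, 7}, s ≤ k}:
k:     0  1  2  3  4  5  6  7  8  9 10 11
g(k):  0  0  0  1  1  1  2  2  2  3  0  0
So g(11) = 0.
By the Sprague-Grundy theorem, the Grundy value of a sum of independent games is the XOR of the component values.
Combined value = 3 XOR 12 XOR 0 = 15.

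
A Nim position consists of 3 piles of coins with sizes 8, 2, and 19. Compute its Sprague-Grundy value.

25

Write each in binary and XOR column by column:
  01000  (8)
  00010  (2)
  10011  (19)
  -----
  11001  (25)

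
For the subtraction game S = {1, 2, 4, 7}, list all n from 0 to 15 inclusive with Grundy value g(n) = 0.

0, 3, 6, 9, 12, 15

Build the Grundy sequence with g(k) = mex{g(k−s) : s ∈ {1, 2, 4, 7}, s ≤ k}:
k:     0  1  2  3  4  5  6  7  8  9 10 11 12 13 14 15
g(k):  0  1  2  0  1  2  0  1  2  0  1  2  0  1  2  0
The P-positions (g = 0) in 0..15 are 0, 3, 6, 9, 12, 15.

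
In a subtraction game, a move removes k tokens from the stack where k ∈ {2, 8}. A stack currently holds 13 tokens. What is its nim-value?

1

Build the Grundy sequence with g(k) = mex{g(k−s) : s ∈ {2, 8}, s ≤ k}:
g(0) = mex{} = 0
g(1) = mex{} = 0
g(2) = mex{0} = 1
g(3) = mex{0} = 1
g(4) = mex{1} = 0
g(5) = mex{1} = 0
g(6) = mex{0} = 1
g(7) = mex{0} = 1
g(8) = mex{0,1} = 2
g(9) = mex{0,1} = 2
g(10) = mex{1,2} = 0
g(11) = mex{1,2} = 0
g(12) = mex{0} = 1
g(13) = mex{0} = 1
So g(13) = 1.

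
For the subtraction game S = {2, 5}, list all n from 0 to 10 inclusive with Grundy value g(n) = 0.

Build the Grundy sequence with g(k) = mex{g(k−s) : s ∈ {2, 5}, s ≤ k}:
g(0) = mex{} = 0
g(1) = mex{} = 0
g(2) = mex{0} = 1
g(3) = mex{0} = 1
g(4) = mex{1} = 0
g(5) = mex{0,1} = 2
g(6) = mex{0} = 1
g(7) = mex{1,2} = 0
g(8) = mex{1} = 0
g(9) = mex{0} = 1
g(10) = mex{0,2} = 1
The P-positions (g = 0) in 0..10 are 0, 1, 4, 7, 8.

0, 1, 4, 7, 8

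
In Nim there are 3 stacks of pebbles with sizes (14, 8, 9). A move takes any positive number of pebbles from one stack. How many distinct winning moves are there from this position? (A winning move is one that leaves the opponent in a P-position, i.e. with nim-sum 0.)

In binary:
  1110  (14)
  1000  (8)
  1001  (9)
  ----
  1111  (15)
The overall nim-sum is X = 15. A stack of size p has a winning move iff p XOR X < p (reduce it to p XOR X).
  14: 14 XOR 15 = 1 < 14 — winning move (to 1).
  8: 8 XOR 15 = 7 < 8 — winning move (to 7).
  9: 9 XOR 15 = 6 < 9 — winning move (to 6).
That gives 3 winning moves.

3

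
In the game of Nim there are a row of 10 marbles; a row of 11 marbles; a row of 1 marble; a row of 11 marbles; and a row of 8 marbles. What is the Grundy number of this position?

3

Nim-sum: 10 XOR 11 XOR 1 XOR 11 XOR 8 = 3.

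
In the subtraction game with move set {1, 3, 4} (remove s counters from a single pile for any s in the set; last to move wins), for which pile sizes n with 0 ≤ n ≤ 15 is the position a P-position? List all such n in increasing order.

0, 2, 7, 9, 14

Build the Grundy sequence with g(k) = mex{g(k−s) : s ∈ {1, 3, 4}, s ≤ k}:
k:     0  1  2  3  4  5  6  7  8  9 10 11 12 13 14 15
g(k):  0  1  0  1  2  3  2  0  1  0  1  2  3  2  0  1
The P-positions (g = 0) in 0..15 are 0, 2, 7, 9, 14.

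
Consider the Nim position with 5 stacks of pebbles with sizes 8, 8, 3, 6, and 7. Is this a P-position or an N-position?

Compute the nim-sum pairwise:
8 ⊕ 8 = 0
0 ⊕ 3 = 3
3 ⊕ 6 = 5
5 ⊕ 7 = 2
The nim-sum is 2 ≠ 0, so this is an N-position: the player to move can win.

N-position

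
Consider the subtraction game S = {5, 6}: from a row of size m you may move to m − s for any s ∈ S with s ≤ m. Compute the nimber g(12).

0

Grundy values for subtraction set {5, 6}:
k:     0  1  2  3  4  5  6  7  8  9 10 11 12
g(k):  0  0  0  0  0  1  1  1  1  1  2  0  0
So g(12) = 0.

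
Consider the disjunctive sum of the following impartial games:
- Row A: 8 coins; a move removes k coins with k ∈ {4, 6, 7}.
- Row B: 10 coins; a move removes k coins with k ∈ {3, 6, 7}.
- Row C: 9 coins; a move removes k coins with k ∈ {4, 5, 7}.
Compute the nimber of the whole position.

0

Build the Grundy sequence for row A with g(k) = mex{g(k−s) : s ∈ {4, 6, 7}, s ≤ k}:
g(0) = mex{} = 0
g(1) = mex{} = 0
g(2) = mex{} = 0
g(3) = mex{} = 0
g(4) = mex{0} = 1
g(5) = mex{0} = 1
g(6) = mex{0} = 1
g(7) = mex{0} = 1
g(8) = mex{0,1} = 2
So g(8) = 2.
Build the Grundy sequence for row B with g(k) = mex{g(k−s) : s ∈ {3, 6, 7}, s ≤ k}:
k:     0  1  2  3  4  5  6  7  8  9 10
g(k):  0  0  0  1  1  1  2  2  2  3  0
So g(10) = 0.
Build the Grundy sequence for row C with g(k) = mex{g(k−s) : s ∈ {4, 5, 7}, s ≤ k}:
g(0) = mex{} = 0
g(1) = mex{} = 0
g(2) = mex{} = 0
g(3) = mex{} = 0
g(4) = mex{0} = 1
g(5) = mex{0} = 1
g(6) = mex{0} = 1
g(7) = mex{0} = 1
g(8) = mex{0,1} = 2
g(9) = mex{0,1} = 2
So g(9) = 2.
The value of a disjunctive sum is the nim-sum of the parts.
Combined value = 2 ⊕ 0 ⊕ 2 = 0.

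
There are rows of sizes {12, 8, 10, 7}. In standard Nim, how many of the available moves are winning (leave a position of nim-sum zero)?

Compute the nim-sum pairwise:
12 ⊕ 8 = 4
4 ⊕ 10 = 14
14 ⊕ 7 = 9
The overall nim-sum is X = 9. A row of size p has a winning move iff p XOR X < p (reduce it to p XOR X).
  12: 12 XOR 9 = 5 < 12 — winning move (to 5).
  8: 8 XOR 9 = 1 < 8 — winning move (to 1).
  10: 10 XOR 9 = 3 < 10 — winning move (to 3).
  7: 7 XOR 9 = 14 ≥ 7 — no move.
That gives 3 winning moves.

3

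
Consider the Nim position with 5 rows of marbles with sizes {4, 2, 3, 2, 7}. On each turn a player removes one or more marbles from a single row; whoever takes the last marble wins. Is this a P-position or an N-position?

P-position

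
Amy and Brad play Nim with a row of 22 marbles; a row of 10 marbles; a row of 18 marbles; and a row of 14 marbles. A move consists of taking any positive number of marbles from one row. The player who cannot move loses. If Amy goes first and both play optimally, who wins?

Nim-sum: 22 XOR 10 XOR 18 XOR 14 = 0.
The nim-sum is 0, so this is a P-position: the player to move is in a losing position under optimal play; Amy is about to move from it and so loses — Brad wins.

Brad wins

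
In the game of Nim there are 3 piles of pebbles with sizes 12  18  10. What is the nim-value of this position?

In binary:
  01100  (12)
  10010  (18)
  01010  (10)
  -----
  10100  (20)

20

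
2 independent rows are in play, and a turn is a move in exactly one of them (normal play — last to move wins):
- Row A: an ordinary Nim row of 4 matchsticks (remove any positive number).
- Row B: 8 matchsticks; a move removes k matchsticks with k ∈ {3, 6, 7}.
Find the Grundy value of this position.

6

Row A is a plain Nim row of size 4, so its Grundy value is 4.
Grundy values for row B (subtraction set {3, 6, 7}):
g(0) = mex{} = 0
g(1) = mex{} = 0
g(2) = mex{} = 0
g(3) = mex{0} = 1
g(4) = mex{0} = 1
g(5) = mex{0} = 1
g(6) = mex{0,1} = 2
g(7) = mex{0,1} = 2
g(8) = mex{0,1} = 2
So g(8) = 2.
The value of a disjunctive sum is the nim-sum of the parts.
Combined value = 4 ⊕ 2 = 6.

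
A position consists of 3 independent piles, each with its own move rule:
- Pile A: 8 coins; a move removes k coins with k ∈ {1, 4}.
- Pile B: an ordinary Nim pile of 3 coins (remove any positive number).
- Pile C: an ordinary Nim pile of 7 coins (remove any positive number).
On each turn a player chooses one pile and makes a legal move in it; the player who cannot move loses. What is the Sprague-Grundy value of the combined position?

5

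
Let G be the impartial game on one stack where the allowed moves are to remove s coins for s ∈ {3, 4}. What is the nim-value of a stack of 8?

0

Compute g(0), g(1), … for moves {3, 4}:
k:     0  1  2  3  4  5  6  7  8
g(k):  0  0  0  1  1  1  2  0  0
So g(8) = 0.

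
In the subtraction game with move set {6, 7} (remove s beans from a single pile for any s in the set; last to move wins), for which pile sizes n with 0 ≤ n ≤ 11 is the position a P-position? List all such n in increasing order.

Grundy values for subtraction set {6, 7}:
g(0) = mex{} = 0
g(1) = mex{} = 0
g(2) = mex{} = 0
g(3) = mex{} = 0
g(4) = mex{} = 0
g(5) = mex{} = 0
g(6) = mex{0} = 1
g(7) = mex{0} = 1
g(8) = mex{0} = 1
g(9) = mex{0} = 1
g(10) = mex{0} = 1
g(11) = mex{0} = 1
The P-positions (g = 0) in 0..11 are 0, 1, 2, 3, 4, 5.

0, 1, 2, 3, 4, 5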